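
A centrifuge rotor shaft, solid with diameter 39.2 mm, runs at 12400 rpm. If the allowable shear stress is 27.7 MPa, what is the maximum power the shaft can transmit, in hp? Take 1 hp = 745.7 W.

570 hp

J = πd⁴/32 = π(0.0392)⁴/32 = 2.318×10^-7 m⁴.
T_max = τ_allow·J/r = 2.77×10^7 × 2.318×10^-7 / 0.0196 = 327.6 N·m.
ω = 2π·12400/60 = 1299 rad/s, so P_max = T_max·ω = 4.254×10^5 W.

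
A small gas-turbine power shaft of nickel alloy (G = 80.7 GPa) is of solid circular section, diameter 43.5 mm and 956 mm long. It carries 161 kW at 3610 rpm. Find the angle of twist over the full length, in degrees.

ω = 2π·3610/60 = 378.0 rad/s, so T = P/ω = 161×10³ / 378.0 = 425.9 N·m.
J = πd⁴/32 = π(0.0435)⁴/32 = 3.515×10^-7 m⁴.
θ = T·L/(G·J) = 425.9 × 0.956 / (80.7×10⁹ × 3.515×10^-7) = 0.01435 rad.

0.822°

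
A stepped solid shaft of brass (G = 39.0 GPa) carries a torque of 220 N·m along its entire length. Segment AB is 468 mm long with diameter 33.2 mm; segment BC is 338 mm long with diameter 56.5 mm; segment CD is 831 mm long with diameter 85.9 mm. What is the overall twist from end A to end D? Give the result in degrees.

J_AB = π(0.0332)⁴/32 = 1.19×10^-7 m⁴; J_BC = π(0.0565)⁴/32 = 1.00×10^-6 m⁴; J_CD = π(0.0859)⁴/32 = 5.35×10^-6 m⁴.
θ = (T/G)·Σ L_i/J_i = (220.0/39.0×10⁹)·(0.468/1.19×10^-7 + 0.338/1.00×10^-6 + 0.831/5.35×10^-6) = 0.02492 rad.

1.43°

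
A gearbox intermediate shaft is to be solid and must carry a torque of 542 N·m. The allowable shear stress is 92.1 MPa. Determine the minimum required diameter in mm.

For a solid shaft τ_max = 16T/(πd³), so d = (16T/(π τ_allow))^(1/3) = (16·542.0/(π·9.21×10^7))^(1/3) = 0.03106 m.

31.1 mm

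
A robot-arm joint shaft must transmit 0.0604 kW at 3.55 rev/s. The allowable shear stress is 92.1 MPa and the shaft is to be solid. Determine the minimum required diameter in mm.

5.31 mm

ω = 2π·3.55 = 22.31 rad/s, so T = P/ω = 0.0604×10³ / 22.31 = 2.708 N·m.
For a solid shaft τ_max = 16T/(πd³), so d = (16T/(π τ_allow))^(1/3) = (16·2.708/(π·9.21×10^7))^(1/3) = 0.005310 m.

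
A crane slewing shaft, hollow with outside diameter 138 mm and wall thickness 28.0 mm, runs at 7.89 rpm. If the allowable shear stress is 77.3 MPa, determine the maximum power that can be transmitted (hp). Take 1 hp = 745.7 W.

38.7 hp

J = π(d_o⁴ − d_i⁴)/32 = π(0.138⁴ − 0.0820⁴)/32 = 3.117×10^-5 m⁴.
T_max = τ_allow·J/r = 7.73×10^7 × 3.117×10^-5 / 0.0690 = 34920 N·m.
ω = 2π·7.89/60 = 0.8262 rad/s, so P_max = T_max·ω = 2.885×10^4 W.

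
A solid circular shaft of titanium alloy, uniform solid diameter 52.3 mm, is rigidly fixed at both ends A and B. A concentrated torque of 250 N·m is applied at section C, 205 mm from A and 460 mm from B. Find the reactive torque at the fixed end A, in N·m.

With uniform GJ and both ends fixed, compatibility θ_AC = θ_CB gives T_A·a = T_B·b, together with T_A + T_B = T₀.
T_A = T₀·b/(a+b) = 250.0·460/665.0 = 172.9 N·m; T_B = 77.07 N·m.

173 N·m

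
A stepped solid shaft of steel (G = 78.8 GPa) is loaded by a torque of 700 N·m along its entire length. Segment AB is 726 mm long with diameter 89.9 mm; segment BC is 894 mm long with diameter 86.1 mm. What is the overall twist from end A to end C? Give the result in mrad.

J_AB = π(0.0899)⁴/32 = 6.41×10^-6 m⁴; J_BC = π(0.0861)⁴/32 = 5.40×10^-6 m⁴.
θ = (T/G)·Σ L_i/J_i = (700.0/78.8×10⁹)·(0.726/6.41×10^-6 + 0.894/5.40×10^-6) = 2.478×10^-3 rad.

2.48 mrad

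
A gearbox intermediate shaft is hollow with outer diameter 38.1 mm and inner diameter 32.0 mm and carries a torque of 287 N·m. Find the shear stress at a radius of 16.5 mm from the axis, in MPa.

45.6 MPa

J = π(d_o⁴ − d_i⁴)/32 = π(0.0381⁴ − 0.0320⁴)/32 = 1.039×10^-7 m⁴.
Shear stress varies linearly with radius: τ = T·r/J = 287.0 × 0.0165 / 1.039×10^-7 = 4.557×10^7 Pa.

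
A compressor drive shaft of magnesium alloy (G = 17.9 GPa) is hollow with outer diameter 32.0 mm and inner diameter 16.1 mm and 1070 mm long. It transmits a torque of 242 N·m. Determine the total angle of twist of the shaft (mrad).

J = π(d_o⁴ − d_i⁴)/32 = π(0.0320⁴ − 0.0161⁴)/32 = 9.635×10^-8 m⁴.
θ = T·L/(G·J) = 242.0 × 1.07 / (17.9×10⁹ × 9.635×10^-8) = 0.1501 rad.

150 mrad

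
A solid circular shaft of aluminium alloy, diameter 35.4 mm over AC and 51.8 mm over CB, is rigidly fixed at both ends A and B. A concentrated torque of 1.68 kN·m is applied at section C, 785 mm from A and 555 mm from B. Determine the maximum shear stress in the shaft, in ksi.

Compatibility: T_A·a/J_AC = T_B·b/J_CB with T_A + T_B = T₀.
J_AC = 1.54×10^-7 m⁴, J_CB = 7.07×10^-7 m⁴, so T_A = T₀·(J_AC/a)/((J_AC/a)+(J_CB/b)) = 224.5 N·m, T_B = 1456 N·m.
τ in each portion: τ_AC = 2.58×10^7 Pa, τ_CB = 5.33×10^7 Pa; maximum is in CB.
τ_max = T_CB·r/J = 1456·0.0259/7.07×10^-7 = 5.333×10^7 Pa.

7.74 ksi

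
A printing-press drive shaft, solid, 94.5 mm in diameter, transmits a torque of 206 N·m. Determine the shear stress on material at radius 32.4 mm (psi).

J = πd⁴/32 = π(0.0945)⁴/32 = 7.829×10^-6 m⁴.
Shear stress varies linearly with radius: τ = T·r/J = 206.0 × 0.0324 / 7.829×10^-6 = 8.525×10^5 Pa.

124 psi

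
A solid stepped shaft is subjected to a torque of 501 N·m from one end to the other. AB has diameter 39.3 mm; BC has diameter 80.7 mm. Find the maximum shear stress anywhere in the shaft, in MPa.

Under the same torque, τ_max = 16T/(πd³) is largest where d is smallest — segment AB (d = 39.3 mm).
τ_max = 16·501.0/(π·(0.0393)³) = 4.204×10^7 Pa.

42.0 MPa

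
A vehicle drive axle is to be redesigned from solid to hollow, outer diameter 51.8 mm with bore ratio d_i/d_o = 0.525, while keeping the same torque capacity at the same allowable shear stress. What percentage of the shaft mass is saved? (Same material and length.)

23.6 %

Equal τ_max and T ⇒ the solid shaft needs d_s³ = d_o³(1−k⁴), so d_s = 51.8·(1−0.525⁴)^(1/3) = 50.45 mm.
Area ratio A_h/A_s = d_o²(1−k²)/d_s² = (1−k²)/(1−k⁴)^(2/3) = 0.7636.
Mass saving = 1 − 0.7636 = 23.6 %.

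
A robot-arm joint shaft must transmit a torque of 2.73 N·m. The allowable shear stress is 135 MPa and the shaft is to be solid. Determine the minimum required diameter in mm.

For a solid shaft τ_max = 16T/(πd³), so d = (16T/(π τ_allow))^(1/3) = (16·2.730/(π·1.35×10^8))^(1/3) = 0.004687 m.

4.69 mm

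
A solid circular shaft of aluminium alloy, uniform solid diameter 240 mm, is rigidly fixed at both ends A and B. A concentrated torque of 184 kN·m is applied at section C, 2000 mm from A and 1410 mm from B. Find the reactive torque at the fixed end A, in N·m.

With uniform GJ and both ends fixed, compatibility θ_AC = θ_CB gives T_A·a = T_B·b, together with T_A + T_B = T₀.
T_A = T₀·b/(a+b) = 184000·1410/3410 = 76080 N·m; T_B = 107900 N·m.

76100 N·m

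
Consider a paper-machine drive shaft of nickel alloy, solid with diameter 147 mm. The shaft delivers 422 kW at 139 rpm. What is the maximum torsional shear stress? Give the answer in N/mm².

ω = 2π·139/60 = 14.56 rad/s, so T = P/ω = 422×10³ / 14.56 = 28990 N·m.
J = πd⁴/32 = π(0.147)⁴/32 = 4.584×10^-5 m⁴.
τ_max = T·r/J = 28990 × 0.0735 / 4.584×10^-5 = 4.648×10^7 Pa.

46.5 N/mm²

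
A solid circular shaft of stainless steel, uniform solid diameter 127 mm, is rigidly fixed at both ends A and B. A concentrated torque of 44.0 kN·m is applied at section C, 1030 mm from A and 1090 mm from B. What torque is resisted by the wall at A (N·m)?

With uniform GJ and both ends fixed, compatibility θ_AC = θ_CB gives T_A·a = T_B·b, together with T_A + T_B = T₀.
T_A = T₀·b/(a+b) = 44000·1090/2120 = 22620 N·m; T_B = 21380 N·m.

22600 N·m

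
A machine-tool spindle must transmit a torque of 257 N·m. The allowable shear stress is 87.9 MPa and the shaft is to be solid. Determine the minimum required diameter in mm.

For a solid shaft τ_max = 16T/(πd³), so d = (16T/(π τ_allow))^(1/3) = (16·257.0/(π·8.79×10^7))^(1/3) = 0.02460 m.

24.6 mm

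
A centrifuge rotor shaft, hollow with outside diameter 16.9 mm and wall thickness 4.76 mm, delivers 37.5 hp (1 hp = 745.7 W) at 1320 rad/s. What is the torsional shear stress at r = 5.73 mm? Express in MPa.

15.7 MPa

ω = 1320 rad/s, so T = P/ω = 37.5×745.7 / 1320 = 21.18 N·m.
J = π(d_o⁴ − d_i⁴)/32 = π(0.0169⁴ − 0.00738⁴)/32 = 7.717×10^-9 m⁴.
Shear stress varies linearly with radius: τ = T·r/J = 21.18 × 0.00573 / 7.717×10^-9 = 1.573×10^7 Pa.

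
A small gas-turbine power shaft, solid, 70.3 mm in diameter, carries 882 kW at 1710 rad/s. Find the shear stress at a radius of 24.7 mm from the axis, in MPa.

5.31 MPa

ω = 1710 rad/s, so T = P/ω = 882×10³ / 1710 = 515.8 N·m.
J = πd⁴/32 = π(0.0703)⁴/32 = 2.398×10^-6 m⁴.
Shear stress varies linearly with radius: τ = T·r/J = 515.8 × 0.0247 / 2.398×10^-6 = 5.313×10^6 Pa.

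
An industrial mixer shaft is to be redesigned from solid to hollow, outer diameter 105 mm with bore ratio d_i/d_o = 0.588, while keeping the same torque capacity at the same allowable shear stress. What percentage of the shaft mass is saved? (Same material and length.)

Equal τ_max and T ⇒ the solid shaft needs d_s³ = d_o³(1−k⁴), so d_s = 105·(1−0.588⁴)^(1/3) = 100.6 mm.
Area ratio A_h/A_s = d_o²(1−k²)/d_s² = (1−k²)/(1−k⁴)^(2/3) = 0.7122.
Mass saving = 1 − 0.7122 = 28.8 %.

28.8 %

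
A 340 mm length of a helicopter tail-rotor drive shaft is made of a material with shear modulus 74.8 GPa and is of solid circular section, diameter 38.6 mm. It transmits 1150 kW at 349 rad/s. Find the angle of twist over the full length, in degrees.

ω = 349 rad/s, so T = P/ω = 1150×10³ / 349.0 = 3295 N·m.
J = πd⁴/32 = π(0.0386)⁴/32 = 2.179×10^-7 m⁴.
θ = T·L/(G·J) = 3295 × 0.340 / (74.8×10⁹ × 2.179×10^-7) = 0.06872 rad.

3.94°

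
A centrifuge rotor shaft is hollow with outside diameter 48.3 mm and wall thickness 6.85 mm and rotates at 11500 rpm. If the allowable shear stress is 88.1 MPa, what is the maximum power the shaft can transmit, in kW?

1730 kW

J = π(d_o⁴ − d_i⁴)/32 = π(0.0483⁴ − 0.0346⁴)/32 = 3.936×10^-7 m⁴.
T_max = τ_allow·J/r = 8.81×10^7 × 3.936×10^-7 / 0.0241 = 1436 N·m.
ω = 2π·11500/60 = 1204 rad/s, so P_max = T_max·ω = 1.729×10^6 W.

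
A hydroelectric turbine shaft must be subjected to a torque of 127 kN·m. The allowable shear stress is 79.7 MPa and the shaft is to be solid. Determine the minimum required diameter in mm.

For a solid shaft τ_max = 16T/(πd³), so d = (16T/(π τ_allow))^(1/3) = (16·127000/(π·7.97×10^7))^(1/3) = 0.2010 m.

201 mm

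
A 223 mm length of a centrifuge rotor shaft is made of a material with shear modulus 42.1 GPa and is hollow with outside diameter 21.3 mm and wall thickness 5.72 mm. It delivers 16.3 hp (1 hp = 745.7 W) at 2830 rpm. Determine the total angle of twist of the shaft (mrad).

ω = 2π·2830/60 = 296.4 rad/s, so T = P/ω = 16.3×745.7 / 296.4 = 41.01 N·m.
J = π(d_o⁴ − d_i⁴)/32 = π(0.0213⁴ − 0.00986⁴)/32 = 1.928×10^-8 m⁴.
θ = T·L/(G·J) = 41.01 × 0.223 / (42.1×10⁹ × 1.928×10^-8) = 0.01127 rad.

11.3 mrad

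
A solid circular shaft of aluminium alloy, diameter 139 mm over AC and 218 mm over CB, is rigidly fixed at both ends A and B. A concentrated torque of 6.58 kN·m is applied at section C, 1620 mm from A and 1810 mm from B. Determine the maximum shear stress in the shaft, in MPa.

Compatibility: T_A·a/J_AC = T_B·b/J_CB with T_A + T_B = T₀.
J_AC = 3.66×10^-5 m⁴, J_CB = 2.22×10^-4 m⁴, so T_A = T₀·(J_AC/a)/((J_AC/a)+(J_CB/b)) = 1026 N·m, T_B = 5554 N·m.
τ in each portion: τ_AC = 1.95×10^6 Pa, τ_CB = 2.73×10^6 Pa; maximum is in CB.
τ_max = T_CB·r/J = 5554·0.109/2.22×10^-4 = 2.730×10^6 Pa.

2.73 MPa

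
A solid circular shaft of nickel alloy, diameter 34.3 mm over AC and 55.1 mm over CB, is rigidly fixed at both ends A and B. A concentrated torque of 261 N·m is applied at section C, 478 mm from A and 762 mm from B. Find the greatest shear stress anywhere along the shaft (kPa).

6410 kPa

Compatibility: T_A·a/J_AC = T_B·b/J_CB with T_A + T_B = T₀.
J_AC = 1.36×10^-7 m⁴, J_CB = 9.05×10^-7 m⁴, so T_A = T₀·(J_AC/a)/((J_AC/a)+(J_CB/b)) = 50.41 N·m, T_B = 210.6 N·m.
τ in each portion: τ_AC = 6.36×10^6 Pa, τ_CB = 6.41×10^6 Pa; maximum is in CB.
τ_max = T_CB·r/J = 210.6·0.0276/9.05×10^-7 = 6.411×10^6 Pa.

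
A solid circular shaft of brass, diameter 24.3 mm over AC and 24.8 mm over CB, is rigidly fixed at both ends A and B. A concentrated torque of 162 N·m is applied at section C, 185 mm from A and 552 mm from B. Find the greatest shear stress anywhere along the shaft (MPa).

Compatibility: T_A·a/J_AC = T_B·b/J_CB with T_A + T_B = T₀.
J_AC = 3.42×10^-8 m⁴, J_CB = 3.71×10^-8 m⁴, so T_A = T₀·(J_AC/a)/((J_AC/a)+(J_CB/b)) = 118.8 N·m, T_B = 43.20 N·m.
τ in each portion: τ_AC = 4.22×10^7 Pa, τ_CB = 1.44×10^7 Pa; maximum is in AC.
τ_max = T_AC·r/J = 118.8·0.0122/3.42×10^-8 = 4.217×10^7 Pa.

42.2 MPa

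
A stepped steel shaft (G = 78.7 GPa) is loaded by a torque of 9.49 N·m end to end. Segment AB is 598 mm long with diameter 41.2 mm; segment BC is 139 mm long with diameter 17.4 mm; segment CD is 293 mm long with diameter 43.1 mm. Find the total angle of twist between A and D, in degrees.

0.127°

J_AB = π(0.0412)⁴/32 = 2.83×10^-7 m⁴; J_BC = π(0.0174)⁴/32 = 9.00×10^-9 m⁴; J_CD = π(0.0431)⁴/32 = 3.39×10^-7 m⁴.
θ = (T/G)·Σ L_i/J_i = (9.490/78.7×10⁹)·(0.598/2.83×10^-7 + 0.139/9.00×10^-9 + 0.293/3.39×10^-7) = 2.222×10^-3 rad.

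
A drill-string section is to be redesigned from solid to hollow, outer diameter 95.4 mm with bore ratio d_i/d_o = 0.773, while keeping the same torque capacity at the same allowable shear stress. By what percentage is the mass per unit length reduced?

46.0 %

Equal τ_max and T ⇒ the solid shaft needs d_s³ = d_o³(1−k⁴), so d_s = 95.4·(1−0.773⁴)^(1/3) = 82.34 mm.
Area ratio A_h/A_s = d_o²(1−k²)/d_s² = (1−k²)/(1−k⁴)^(2/3) = 0.5403.
Mass saving = 1 − 0.5403 = 46.0 %.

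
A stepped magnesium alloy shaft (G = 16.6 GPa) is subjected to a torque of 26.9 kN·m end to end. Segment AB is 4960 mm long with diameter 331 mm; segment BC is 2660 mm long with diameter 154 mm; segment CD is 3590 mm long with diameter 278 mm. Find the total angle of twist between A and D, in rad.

0.0948 rad

J_AB = π(0.331)⁴/32 = 1.18×10^-3 m⁴; J_BC = π(0.154)⁴/32 = 5.52×10^-5 m⁴; J_CD = π(0.278)⁴/32 = 5.86×10^-4 m⁴.
θ = (T/G)·Σ L_i/J_i = (26900/16.6×10⁹)·(4.96/1.18×10^-3 + 2.66/5.52×10^-5 + 3.59/5.86×10^-4) = 0.09480 rad.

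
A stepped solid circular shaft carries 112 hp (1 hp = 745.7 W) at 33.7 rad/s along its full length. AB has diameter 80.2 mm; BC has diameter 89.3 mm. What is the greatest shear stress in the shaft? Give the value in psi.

ω = 33.7 rad/s, so T = P/ω = 112×745.7 / 33.70 = 2478 N·m.
Under the same torque, τ_max = 16T/(πd³) is largest where d is smallest — segment AB (d = 80.2 mm).
τ_max = 16·2478/(π·(0.0802)³) = 2.447×10^7 Pa.

3550 psi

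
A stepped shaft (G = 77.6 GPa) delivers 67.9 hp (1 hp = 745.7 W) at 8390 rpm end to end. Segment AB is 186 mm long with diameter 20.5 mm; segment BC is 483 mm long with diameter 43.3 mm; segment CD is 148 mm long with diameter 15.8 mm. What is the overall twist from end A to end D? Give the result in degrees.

1.55°

ω = 2π·8390/60 = 878.6 rad/s, so T = P/ω = 67.9×745.7 / 878.6 = 57.63 N·m.
J_AB = π(0.0205)⁴/32 = 1.73×10^-8 m⁴; J_BC = π(0.0433)⁴/32 = 3.45×10^-7 m⁴; J_CD = π(0.0158)⁴/32 = 6.12×10^-9 m⁴.
θ = (T/G)·Σ L_i/J_i = (57.63/77.6×10⁹)·(0.186/1.73×10^-8 + 0.483/3.45×10^-7 + 0.148/6.12×10^-9) = 0.02697 rad.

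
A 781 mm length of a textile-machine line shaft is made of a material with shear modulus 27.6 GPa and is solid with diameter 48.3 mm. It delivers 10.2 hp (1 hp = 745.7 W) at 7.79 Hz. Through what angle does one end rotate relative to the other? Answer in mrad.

ω = 2π·7.79 = 48.95 rad/s, so T = P/ω = 10.2×745.7 / 48.95 = 155.4 N·m.
J = πd⁴/32 = π(0.0483)⁴/32 = 5.343×10^-7 m⁴.
θ = T·L/(G·J) = 155.4 × 0.781 / (27.6×10⁹ × 5.343×10^-7) = 8.230×10^-3 rad.

8.23 mrad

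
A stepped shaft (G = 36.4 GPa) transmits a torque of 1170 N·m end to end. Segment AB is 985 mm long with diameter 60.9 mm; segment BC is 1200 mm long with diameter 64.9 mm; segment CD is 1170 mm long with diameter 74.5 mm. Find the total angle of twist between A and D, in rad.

0.0580 rad

J_AB = π(0.0609)⁴/32 = 1.35×10^-6 m⁴; J_BC = π(0.0649)⁴/32 = 1.74×10^-6 m⁴; J_CD = π(0.0745)⁴/32 = 3.02×10^-6 m⁴.
θ = (T/G)·Σ L_i/J_i = (1170/36.4×10⁹)·(0.985/1.35×10^-6 + 1.20/1.74×10^-6 + 1.17/3.02×10^-6) = 0.05803 rad.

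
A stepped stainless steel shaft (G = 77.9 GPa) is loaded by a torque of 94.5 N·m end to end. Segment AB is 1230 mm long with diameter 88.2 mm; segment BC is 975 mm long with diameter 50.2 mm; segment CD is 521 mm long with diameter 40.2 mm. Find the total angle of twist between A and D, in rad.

0.00461 rad

J_AB = π(0.0882)⁴/32 = 5.94×10^-6 m⁴; J_BC = π(0.0502)⁴/32 = 6.23×10^-7 m⁴; J_CD = π(0.0402)⁴/32 = 2.56×10^-7 m⁴.
θ = (T/G)·Σ L_i/J_i = (94.50/77.9×10⁹)·(1.23/5.94×10^-6 + 0.975/6.23×10^-7 + 0.521/2.56×10^-7) = 4.613×10^-3 rad.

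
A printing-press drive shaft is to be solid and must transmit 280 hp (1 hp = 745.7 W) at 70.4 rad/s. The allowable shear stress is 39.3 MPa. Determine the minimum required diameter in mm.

72.7 mm

ω = 70.4 rad/s, so T = P/ω = 280×745.7 / 70.40 = 2966 N·m.
For a solid shaft τ_max = 16T/(πd³), so d = (16T/(π τ_allow))^(1/3) = (16·2966/(π·3.93×10^7))^(1/3) = 0.07271 m.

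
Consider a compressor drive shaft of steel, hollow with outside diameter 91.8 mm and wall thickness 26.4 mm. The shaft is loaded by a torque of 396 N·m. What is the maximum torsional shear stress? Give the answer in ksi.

0.391 ksi

J = π(d_o⁴ − d_i⁴)/32 = π(0.0918⁴ − 0.0390⁴)/32 = 6.745×10^-6 m⁴.
τ_max = T·r/J = 396.0 × 0.0459 / 6.745×10^-6 = 2.695×10^6 Pa.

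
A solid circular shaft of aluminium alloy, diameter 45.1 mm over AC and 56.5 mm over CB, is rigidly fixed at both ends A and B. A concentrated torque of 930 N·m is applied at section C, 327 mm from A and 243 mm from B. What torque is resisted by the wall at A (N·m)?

Compatibility: T_A·a/J_AC = T_B·b/J_CB with T_A + T_B = T₀.
J_AC = 4.06×10^-7 m⁴, J_CB = 1.00×10^-6 m⁴, so T_A = T₀·(J_AC/a)/((J_AC/a)+(J_CB/b)) = 215.5 N·m, T_B = 714.5 N·m.

216 N·m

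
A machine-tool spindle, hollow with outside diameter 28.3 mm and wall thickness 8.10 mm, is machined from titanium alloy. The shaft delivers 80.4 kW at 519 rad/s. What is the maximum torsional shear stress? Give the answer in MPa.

36.0 MPa

ω = 519 rad/s, so T = P/ω = 80.4×10³ / 519.0 = 154.9 N·m.
J = π(d_o⁴ − d_i⁴)/32 = π(0.0283⁴ − 0.0121⁴)/32 = 6.087×10^-8 m⁴.
τ_max = T·r/J = 154.9 × 0.0142 / 6.087×10^-8 = 3.601×10^7 Pa.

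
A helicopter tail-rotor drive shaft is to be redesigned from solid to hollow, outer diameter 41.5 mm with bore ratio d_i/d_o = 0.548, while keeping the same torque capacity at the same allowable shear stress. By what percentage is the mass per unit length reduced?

Equal τ_max and T ⇒ the solid shaft needs d_s³ = d_o³(1−k⁴), so d_s = 41.5·(1−0.548⁴)^(1/3) = 40.21 mm.
Area ratio A_h/A_s = d_o²(1−k²)/d_s² = (1−k²)/(1−k⁴)^(2/3) = 0.7452.
Mass saving = 1 − 0.7452 = 25.5 %.

25.5 %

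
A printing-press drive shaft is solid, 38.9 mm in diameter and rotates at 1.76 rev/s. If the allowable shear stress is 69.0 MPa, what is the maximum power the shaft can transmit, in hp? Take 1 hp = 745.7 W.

J = πd⁴/32 = π(0.0389)⁴/32 = 2.248×10^-7 m⁴.
T_max = τ_allow·J/r = 6.90×10^7 × 2.248×10^-7 / 0.0194 = 797.5 N·m.
ω = 2π·1.76 = 11.06 rad/s, so P_max = T_max·ω = 8819 W.

11.8 hp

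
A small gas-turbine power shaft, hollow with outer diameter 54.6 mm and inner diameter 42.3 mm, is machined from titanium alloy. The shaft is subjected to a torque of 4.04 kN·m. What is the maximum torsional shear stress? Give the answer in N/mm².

J = π(d_o⁴ − d_i⁴)/32 = π(0.0546⁴ − 0.0423⁴)/32 = 5.582×10^-7 m⁴.
τ_max = T·r/J = 4040 × 0.0273 / 5.582×10^-7 = 1.976×10^8 Pa.

198 N/mm²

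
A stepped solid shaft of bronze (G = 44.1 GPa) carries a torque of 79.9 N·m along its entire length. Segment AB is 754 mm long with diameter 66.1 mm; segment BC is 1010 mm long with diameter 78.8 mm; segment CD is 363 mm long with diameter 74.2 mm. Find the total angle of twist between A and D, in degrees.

J_AB = π(0.0661)⁴/32 = 1.87×10^-6 m⁴; J_BC = π(0.0788)⁴/32 = 3.79×10^-6 m⁴; J_CD = π(0.0742)⁴/32 = 2.98×10^-6 m⁴.
θ = (T/G)·Σ L_i/J_i = (79.90/44.1×10⁹)·(0.754/1.87×10^-6 + 1.01/3.79×10^-6 + 0.363/2.98×10^-6) = 1.433×10^-3 rad.

0.0821°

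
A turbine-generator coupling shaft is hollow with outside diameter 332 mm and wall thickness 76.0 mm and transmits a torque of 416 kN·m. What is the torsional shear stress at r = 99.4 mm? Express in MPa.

37.9 MPa

J = π(d_o⁴ − d_i⁴)/32 = π(0.332⁴ − 0.180⁴)/32 = 1.090×10^-3 m⁴.
Shear stress varies linearly with radius: τ = T·r/J = 416000 × 0.0994 / 1.090×10^-3 = 3.795×10^7 Pa.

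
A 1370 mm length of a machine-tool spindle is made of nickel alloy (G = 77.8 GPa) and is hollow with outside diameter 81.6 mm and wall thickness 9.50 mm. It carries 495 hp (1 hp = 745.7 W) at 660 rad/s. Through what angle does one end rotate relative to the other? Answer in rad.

ω = 660 rad/s, so T = P/ω = 495×745.7 / 660.0 = 559.3 N·m.
J = π(d_o⁴ − d_i⁴)/32 = π(0.0816⁴ − 0.0626⁴)/32 = 2.845×10^-6 m⁴.
θ = T·L/(G·J) = 559.3 × 1.37 / (77.8×10⁹ × 2.845×10^-6) = 3.462×10^-3 rad.

0.00346 rad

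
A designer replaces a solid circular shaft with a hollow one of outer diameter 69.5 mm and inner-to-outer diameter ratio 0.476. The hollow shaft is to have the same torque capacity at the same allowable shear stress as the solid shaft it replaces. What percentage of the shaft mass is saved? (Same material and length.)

19.9 %

Equal τ_max and T ⇒ the solid shaft needs d_s³ = d_o³(1−k⁴), so d_s = 69.5·(1−0.476⁴)^(1/3) = 68.29 mm.
Area ratio A_h/A_s = d_o²(1−k²)/d_s² = (1−k²)/(1−k⁴)^(2/3) = 0.8011.
Mass saving = 1 − 0.8011 = 19.9 %.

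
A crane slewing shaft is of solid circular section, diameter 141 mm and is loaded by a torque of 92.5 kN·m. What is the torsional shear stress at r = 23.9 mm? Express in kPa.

57000 kPa

J = πd⁴/32 = π(0.141)⁴/32 = 3.880×10^-5 m⁴.
Shear stress varies linearly with radius: τ = T·r/J = 92500 × 0.0239 / 3.880×10^-5 = 5.697×10^7 Pa.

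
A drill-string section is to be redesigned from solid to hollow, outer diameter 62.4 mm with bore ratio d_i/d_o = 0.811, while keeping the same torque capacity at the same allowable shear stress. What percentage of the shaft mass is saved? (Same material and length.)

Equal τ_max and T ⇒ the solid shaft needs d_s³ = d_o³(1−k⁴), so d_s = 62.4·(1−0.811⁴)^(1/3) = 51.66 mm.
Area ratio A_h/A_s = d_o²(1−k²)/d_s² = (1−k²)/(1−k⁴)^(2/3) = 0.4994.
Mass saving = 1 − 0.4994 = 50.1 %.

50.1 %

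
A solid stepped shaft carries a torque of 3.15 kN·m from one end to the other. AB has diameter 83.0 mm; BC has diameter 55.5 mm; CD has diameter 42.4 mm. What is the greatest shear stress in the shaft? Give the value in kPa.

Under the same torque, τ_max = 16T/(πd³) is largest where d is smallest — segment CD (d = 42.4 mm).
τ_max = 16·3150/(π·(0.0424)³) = 2.105×10^8 Pa.

210000 kPa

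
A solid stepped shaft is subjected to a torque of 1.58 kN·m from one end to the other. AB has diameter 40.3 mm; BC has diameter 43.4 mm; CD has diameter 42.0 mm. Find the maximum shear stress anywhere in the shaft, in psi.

17800 psi

Under the same torque, τ_max = 16T/(πd³) is largest where d is smallest — segment AB (d = 40.3 mm).
τ_max = 16·1580/(π·(0.0403)³) = 1.229×10^8 Pa.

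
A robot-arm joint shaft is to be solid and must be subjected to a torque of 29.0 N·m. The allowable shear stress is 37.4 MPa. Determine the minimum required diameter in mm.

15.8 mm

For a solid shaft τ_max = 16T/(πd³), so d = (16T/(π τ_allow))^(1/3) = (16·29.00/(π·3.74×10^7))^(1/3) = 0.01581 m.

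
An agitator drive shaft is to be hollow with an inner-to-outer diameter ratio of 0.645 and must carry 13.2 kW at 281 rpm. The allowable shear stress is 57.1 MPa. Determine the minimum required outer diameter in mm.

36.4 mm

ω = 2π·281/60 = 29.43 rad/s, so T = P/ω = 13.2×10³ / 29.43 = 448.6 N·m.
For a hollow shaft with d_i/d_o = 0.645: τ_max = 16T/(π d_o³ (1−k⁴)), so d_o = [16T/(π τ_allow (1−k⁴))]^(1/3) = [16·448.6/(π·5.71×10^7·0.8269)]^(1/3) = 0.03644 m.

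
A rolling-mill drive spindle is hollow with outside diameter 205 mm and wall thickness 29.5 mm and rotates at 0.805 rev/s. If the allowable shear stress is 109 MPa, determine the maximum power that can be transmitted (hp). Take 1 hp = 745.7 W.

J = π(d_o⁴ − d_i⁴)/32 = π(0.205⁴ − 0.146⁴)/32 = 1.288×10^-4 m⁴.
T_max = τ_allow·J/r = 1.09×10^8 × 1.288×10^-4 / 0.102 = 136900 N·m.
ω = 2π·0.805 = 5.058 rad/s, so P_max = T_max·ω = 6.927×10^5 W.

929 hp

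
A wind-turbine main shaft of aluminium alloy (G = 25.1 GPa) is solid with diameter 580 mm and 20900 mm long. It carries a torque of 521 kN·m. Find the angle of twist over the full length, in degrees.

J = πd⁴/32 = π(0.580)⁴/32 = 0.01111 m⁴.
θ = T·L/(G·J) = 521000 × 20.9 / (25.1×10⁹ × 0.01111) = 0.03905 rad.

2.24°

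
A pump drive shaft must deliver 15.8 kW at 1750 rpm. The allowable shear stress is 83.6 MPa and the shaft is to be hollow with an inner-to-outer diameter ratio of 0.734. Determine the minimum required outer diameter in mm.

ω = 2π·1750/60 = 183.3 rad/s, so T = P/ω = 15.8×10³ / 183.3 = 86.22 N·m.
For a hollow shaft with d_i/d_o = 0.734: τ_max = 16T/(π d_o³ (1−k⁴)), so d_o = [16T/(π τ_allow (1−k⁴))]^(1/3) = [16·86.22/(π·8.36×10^7·0.7097)]^(1/3) = 0.01949 m.

19.5 mm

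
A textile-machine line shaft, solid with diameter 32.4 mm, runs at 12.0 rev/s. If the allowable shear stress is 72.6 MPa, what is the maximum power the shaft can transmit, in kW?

J = πd⁴/32 = π(0.0324)⁴/32 = 1.082×10^-7 m⁴.
T_max = τ_allow·J/r = 7.26×10^7 × 1.082×10^-7 / 0.0162 = 484.8 N·m.
ω = 2π·12.0 = 75.40 rad/s, so P_max = T_max·ω = 3.656×10^4 W.

36.6 kW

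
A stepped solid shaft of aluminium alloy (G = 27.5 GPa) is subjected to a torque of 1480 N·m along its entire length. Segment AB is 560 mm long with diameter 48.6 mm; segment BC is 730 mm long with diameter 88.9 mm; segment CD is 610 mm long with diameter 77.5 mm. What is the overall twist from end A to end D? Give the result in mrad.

70.7 mrad

J_AB = π(0.0486)⁴/32 = 5.48×10^-7 m⁴; J_BC = π(0.0889)⁴/32 = 6.13×10^-6 m⁴; J_CD = π(0.0775)⁴/32 = 3.54×10^-6 m⁴.
θ = (T/G)·Σ L_i/J_i = (1480/27.5×10⁹)·(0.560/5.48×10^-7 + 0.730/6.13×10^-6 + 0.610/3.54×10^-6) = 0.07070 rad.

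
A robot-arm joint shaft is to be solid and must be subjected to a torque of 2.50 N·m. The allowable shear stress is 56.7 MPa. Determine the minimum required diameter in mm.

For a solid shaft τ_max = 16T/(πd³), so d = (16T/(π τ_allow))^(1/3) = (16·2.500/(π·5.67×10^7))^(1/3) = 0.006078 m.

6.08 mm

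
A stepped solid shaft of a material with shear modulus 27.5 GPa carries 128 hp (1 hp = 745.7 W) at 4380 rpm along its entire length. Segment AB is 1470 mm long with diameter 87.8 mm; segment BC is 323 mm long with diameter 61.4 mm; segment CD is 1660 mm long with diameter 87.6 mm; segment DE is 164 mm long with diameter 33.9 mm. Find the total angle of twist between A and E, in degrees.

ω = 2π·4380/60 = 458.7 rad/s, so T = P/ω = 128×745.7 / 458.7 = 208.1 N·m.
J_AB = π(0.0878)⁴/32 = 5.83×10^-6 m⁴; J_BC = π(0.0614)⁴/32 = 1.40×10^-6 m⁴; J_CD = π(0.0876)⁴/32 = 5.78×10^-6 m⁴; J_DE = π(0.0339)⁴/32 = 1.30×10^-7 m⁴.
θ = (T/G)·Σ L_i/J_i = (208.1/27.5×10⁹)·(1.47/5.83×10^-6 + 0.323/1.40×10^-6 + 1.66/5.78×10^-6 + 0.164/1.30×10^-7) = 0.01540 rad.

0.883°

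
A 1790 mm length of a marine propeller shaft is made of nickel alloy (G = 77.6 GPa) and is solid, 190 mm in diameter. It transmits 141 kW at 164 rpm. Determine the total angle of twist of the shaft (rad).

0.00148 rad

ω = 2π·164/60 = 17.17 rad/s, so T = P/ω = 141×10³ / 17.17 = 8210 N·m.
J = πd⁴/32 = π(0.190)⁴/32 = 1.279×10^-4 m⁴.
θ = T·L/(G·J) = 8210 × 1.79 / (77.6×10⁹ × 1.279×10^-4) = 1.480×10^-3 rad.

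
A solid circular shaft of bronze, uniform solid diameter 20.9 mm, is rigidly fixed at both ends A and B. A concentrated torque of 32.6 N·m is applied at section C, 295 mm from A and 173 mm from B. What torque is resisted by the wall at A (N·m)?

With uniform GJ and both ends fixed, compatibility θ_AC = θ_CB gives T_A·a = T_B·b, together with T_A + T_B = T₀.
T_A = T₀·b/(a+b) = 32.60·173/468.0 = 12.05 N·m; T_B = 20.55 N·m.

12.1 N·m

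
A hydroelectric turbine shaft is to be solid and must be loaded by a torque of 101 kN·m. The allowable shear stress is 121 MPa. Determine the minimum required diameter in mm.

For a solid shaft τ_max = 16T/(πd³), so d = (16T/(π τ_allow))^(1/3) = (16·101000/(π·1.21×10^8))^(1/3) = 0.1620 m.

162 mm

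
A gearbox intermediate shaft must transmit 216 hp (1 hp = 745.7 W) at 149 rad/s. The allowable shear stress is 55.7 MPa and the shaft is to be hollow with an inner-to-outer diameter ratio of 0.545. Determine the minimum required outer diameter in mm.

ω = 149 rad/s, so T = P/ω = 216×745.7 / 149.0 = 1081 N·m.
For a hollow shaft with d_i/d_o = 0.545: τ_max = 16T/(π d_o³ (1−k⁴)), so d_o = [16T/(π τ_allow (1−k⁴))]^(1/3) = [16·1081/(π·5.57×10^7·0.9118)]^(1/3) = 0.04768 m.

47.7 mm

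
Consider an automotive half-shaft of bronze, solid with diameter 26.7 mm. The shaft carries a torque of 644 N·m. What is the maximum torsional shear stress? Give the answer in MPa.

J = πd⁴/32 = π(0.0267)⁴/32 = 4.989×10^-8 m⁴.
τ_max = T·r/J = 644.0 × 0.0133 / 4.989×10^-8 = 1.723×10^8 Pa.

172 MPa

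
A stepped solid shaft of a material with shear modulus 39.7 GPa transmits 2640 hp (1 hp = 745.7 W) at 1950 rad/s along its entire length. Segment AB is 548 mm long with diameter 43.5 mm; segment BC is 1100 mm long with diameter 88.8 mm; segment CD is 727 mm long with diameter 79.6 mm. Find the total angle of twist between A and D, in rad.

ω = 1950 rad/s, so T = P/ω = 2640×745.7 / 1950 = 1010 N·m.
J_AB = π(0.0435)⁴/32 = 3.52×10^-7 m⁴; J_BC = π(0.0888)⁴/32 = 6.10×10^-6 m⁴; J_CD = π(0.0796)⁴/32 = 3.94×10^-6 m⁴.
θ = (T/G)·Σ L_i/J_i = (1010/39.7×10⁹)·(0.548/3.52×10^-7 + 1.10/6.10×10^-6 + 0.727/3.94×10^-6) = 0.04892 rad.

0.0489 rad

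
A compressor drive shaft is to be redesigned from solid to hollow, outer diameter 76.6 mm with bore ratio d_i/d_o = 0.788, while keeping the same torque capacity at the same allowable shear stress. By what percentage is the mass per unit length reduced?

47.6 %

Equal τ_max and T ⇒ the solid shaft needs d_s³ = d_o³(1−k⁴), so d_s = 76.6·(1−0.788⁴)^(1/3) = 65.12 mm.
Area ratio A_h/A_s = d_o²(1−k²)/d_s² = (1−k²)/(1−k⁴)^(2/3) = 0.5245.
Mass saving = 1 − 0.5245 = 47.6 %.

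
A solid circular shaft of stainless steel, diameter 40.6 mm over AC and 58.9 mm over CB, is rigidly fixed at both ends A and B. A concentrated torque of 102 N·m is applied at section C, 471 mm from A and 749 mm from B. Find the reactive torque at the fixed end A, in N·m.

26.9 N·m

Compatibility: T_A·a/J_AC = T_B·b/J_CB with T_A + T_B = T₀.
J_AC = 2.67×10^-7 m⁴, J_CB = 1.18×10^-6 m⁴, so T_A = T₀·(J_AC/a)/((J_AC/a)+(J_CB/b)) = 26.95 N·m, T_B = 75.05 N·m.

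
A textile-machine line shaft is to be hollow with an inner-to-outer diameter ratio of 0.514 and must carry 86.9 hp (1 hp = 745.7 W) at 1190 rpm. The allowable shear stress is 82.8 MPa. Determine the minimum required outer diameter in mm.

ω = 2π·1190/60 = 124.6 rad/s, so T = P/ω = 86.9×745.7 / 124.6 = 520.0 N·m.
For a hollow shaft with d_i/d_o = 0.514: τ_max = 16T/(π d_o³ (1−k⁴)), so d_o = [16T/(π τ_allow (1−k⁴))]^(1/3) = [16·520.0/(π·8.28×10^7·0.9302)]^(1/3) = 0.03252 m.

32.5 mm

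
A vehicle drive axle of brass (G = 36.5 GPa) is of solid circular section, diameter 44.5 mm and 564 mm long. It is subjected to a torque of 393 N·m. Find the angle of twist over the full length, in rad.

J = πd⁴/32 = π(0.0445)⁴/32 = 3.850×10^-7 m⁴.
θ = T·L/(G·J) = 393.0 × 0.564 / (36.5×10⁹ × 3.850×10^-7) = 0.01577 rad.

0.0158 rad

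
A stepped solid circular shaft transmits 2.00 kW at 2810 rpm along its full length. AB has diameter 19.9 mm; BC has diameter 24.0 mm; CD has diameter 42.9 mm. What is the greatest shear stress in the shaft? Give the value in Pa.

ω = 2π·2810/60 = 294.3 rad/s, so T = P/ω = 2.00×10³ / 294.3 = 6.797 N·m.
Under the same torque, τ_max = 16T/(πd³) is largest where d is smallest — segment AB (d = 19.9 mm).
τ_max = 16·6.797/(π·(0.0199)³) = 4.392×10^6 Pa.

4.39e6 Pa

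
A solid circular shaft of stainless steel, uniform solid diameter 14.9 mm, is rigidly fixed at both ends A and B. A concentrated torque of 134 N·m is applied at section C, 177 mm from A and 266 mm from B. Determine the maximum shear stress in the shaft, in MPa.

With uniform GJ and both ends fixed, compatibility θ_AC = θ_CB gives T_A·a = T_B·b, together with T_A + T_B = T₀.
T_A = T₀·b/(a+b) = 134.0·266/443.0 = 80.46 N·m; T_B = 53.54 N·m.
τ in each portion: τ_AC = 1.24×10^8 Pa, τ_CB = 8.24×10^7 Pa; maximum is in AC.
τ_max = T_AC·r/J = 80.46·0.00745/4.84×10^-9 = 1.239×10^8 Pa.

124 MPa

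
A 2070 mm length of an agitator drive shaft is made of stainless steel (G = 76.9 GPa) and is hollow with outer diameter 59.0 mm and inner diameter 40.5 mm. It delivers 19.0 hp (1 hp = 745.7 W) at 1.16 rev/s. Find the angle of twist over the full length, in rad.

0.0565 rad

ω = 2π·1.16 = 7.288 rad/s, so T = P/ω = 19.0×745.7 / 7.288 = 1944 N·m.
J = π(d_o⁴ − d_i⁴)/32 = π(0.0590⁴ − 0.0405⁴)/32 = 9.255×10^-7 m⁴.
θ = T·L/(G·J) = 1944 × 2.07 / (76.9×10⁹ × 9.255×10^-7) = 0.05654 rad.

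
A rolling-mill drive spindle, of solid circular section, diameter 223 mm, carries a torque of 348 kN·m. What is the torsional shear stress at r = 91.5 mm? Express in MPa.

131 MPa

J = πd⁴/32 = π(0.223)⁴/32 = 2.428×10^-4 m⁴.
Shear stress varies linearly with radius: τ = T·r/J = 348000 × 0.0915 / 2.428×10^-4 = 1.312×10^8 Pa.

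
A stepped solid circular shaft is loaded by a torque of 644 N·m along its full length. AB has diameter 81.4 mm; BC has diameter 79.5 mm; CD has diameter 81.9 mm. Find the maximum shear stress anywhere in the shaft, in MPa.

Under the same torque, τ_max = 16T/(πd³) is largest where d is smallest — segment BC (d = 79.5 mm).
τ_max = 16·644.0/(π·(0.0795)³) = 6.528×10^6 Pa.

6.53 MPa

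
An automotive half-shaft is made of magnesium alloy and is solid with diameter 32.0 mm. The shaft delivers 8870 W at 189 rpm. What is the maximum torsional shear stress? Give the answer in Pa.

6.97e7 Pa

ω = 2π·189/60 = 19.79 rad/s, so T = P/ω = 8870 / 19.79 = 448.2 N·m.
J = πd⁴/32 = π(0.0320)⁴/32 = 1.029×10^-7 m⁴.
τ_max = T·r/J = 448.2 × 0.0160 / 1.029×10^-7 = 6.966×10^7 Pa.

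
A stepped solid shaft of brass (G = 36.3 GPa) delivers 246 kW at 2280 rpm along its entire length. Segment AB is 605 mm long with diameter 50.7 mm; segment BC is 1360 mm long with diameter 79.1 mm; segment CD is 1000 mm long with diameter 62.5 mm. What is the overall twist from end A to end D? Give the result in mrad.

ω = 2π·2280/60 = 238.8 rad/s, so T = P/ω = 246×10³ / 238.8 = 1030 N·m.
J_AB = π(0.0507)⁴/32 = 6.49×10^-7 m⁴; J_BC = π(0.0791)⁴/32 = 3.84×10^-6 m⁴; J_CD = π(0.0625)⁴/32 = 1.50×10^-6 m⁴.
θ = (T/G)·Σ L_i/J_i = (1030/36.3×10⁹)·(0.605/6.49×10^-7 + 1.36/3.84×10^-6 + 1.00/1.50×10^-6) = 0.05546 rad.

55.5 mrad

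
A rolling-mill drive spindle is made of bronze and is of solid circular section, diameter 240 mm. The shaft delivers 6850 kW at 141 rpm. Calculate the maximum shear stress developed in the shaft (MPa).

171 MPa

ω = 2π·141/60 = 14.77 rad/s, so T = P/ω = 6850×10³ / 14.77 = 463900 N·m.
J = πd⁴/32 = π(0.240)⁴/32 = 3.257×10^-4 m⁴.
τ_max = T·r/J = 463900 × 0.120 / 3.257×10^-4 = 1.709×10^8 Pa.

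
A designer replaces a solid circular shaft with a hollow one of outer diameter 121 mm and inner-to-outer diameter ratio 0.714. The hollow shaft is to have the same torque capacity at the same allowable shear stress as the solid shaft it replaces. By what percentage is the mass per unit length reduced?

40.1 %

Equal τ_max and T ⇒ the solid shaft needs d_s³ = d_o³(1−k⁴), so d_s = 121·(1−0.714⁴)^(1/3) = 109.5 mm.
Area ratio A_h/A_s = d_o²(1−k²)/d_s² = (1−k²)/(1−k⁴)^(2/3) = 0.5991.
Mass saving = 1 − 0.5991 = 40.1 %.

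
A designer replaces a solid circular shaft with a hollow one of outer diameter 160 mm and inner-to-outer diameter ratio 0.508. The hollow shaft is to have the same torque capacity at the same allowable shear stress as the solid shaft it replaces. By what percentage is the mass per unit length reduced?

Equal τ_max and T ⇒ the solid shaft needs d_s³ = d_o³(1−k⁴), so d_s = 160·(1−0.508⁴)^(1/3) = 156.4 mm.
Area ratio A_h/A_s = d_o²(1−k²)/d_s² = (1−k²)/(1−k⁴)^(2/3) = 0.7768.
Mass saving = 1 − 0.7768 = 22.3 %.

22.3 %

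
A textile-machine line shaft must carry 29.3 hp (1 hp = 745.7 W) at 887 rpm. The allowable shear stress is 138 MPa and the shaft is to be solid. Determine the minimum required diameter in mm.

20.6 mm

ω = 2π·887/60 = 92.89 rad/s, so T = P/ω = 29.3×745.7 / 92.89 = 235.2 N·m.
For a solid shaft τ_max = 16T/(πd³), so d = (16T/(π τ_allow))^(1/3) = (16·235.2/(π·1.38×10^8))^(1/3) = 0.02055 m.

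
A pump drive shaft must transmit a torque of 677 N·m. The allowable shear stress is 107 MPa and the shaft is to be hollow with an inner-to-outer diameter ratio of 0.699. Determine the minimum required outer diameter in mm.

34.9 mm

For a hollow shaft with d_i/d_o = 0.699: τ_max = 16T/(π d_o³ (1−k⁴)), so d_o = [16T/(π τ_allow (1−k⁴))]^(1/3) = [16·677.0/(π·1.07×10^8·0.7613)]^(1/3) = 0.03485 m.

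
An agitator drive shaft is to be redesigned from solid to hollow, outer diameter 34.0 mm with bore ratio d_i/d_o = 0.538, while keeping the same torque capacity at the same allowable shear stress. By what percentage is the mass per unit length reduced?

24.7 %

Equal τ_max and T ⇒ the solid shaft needs d_s³ = d_o³(1−k⁴), so d_s = 34.0·(1−0.538⁴)^(1/3) = 33.02 mm.
Area ratio A_h/A_s = d_o²(1−k²)/d_s² = (1−k²)/(1−k⁴)^(2/3) = 0.7532.
Mass saving = 1 − 0.7532 = 24.7 %.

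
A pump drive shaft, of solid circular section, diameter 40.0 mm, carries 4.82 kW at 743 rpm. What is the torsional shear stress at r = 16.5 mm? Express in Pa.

4.07e6 Pa

ω = 2π·743/60 = 77.81 rad/s, so T = P/ω = 4.82×10³ / 77.81 = 61.95 N·m.
J = πd⁴/32 = π(0.0400)⁴/32 = 2.513×10^-7 m⁴.
Shear stress varies linearly with radius: τ = T·r/J = 61.95 × 0.0165 / 2.513×10^-7 = 4.067×10^6 Pa.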